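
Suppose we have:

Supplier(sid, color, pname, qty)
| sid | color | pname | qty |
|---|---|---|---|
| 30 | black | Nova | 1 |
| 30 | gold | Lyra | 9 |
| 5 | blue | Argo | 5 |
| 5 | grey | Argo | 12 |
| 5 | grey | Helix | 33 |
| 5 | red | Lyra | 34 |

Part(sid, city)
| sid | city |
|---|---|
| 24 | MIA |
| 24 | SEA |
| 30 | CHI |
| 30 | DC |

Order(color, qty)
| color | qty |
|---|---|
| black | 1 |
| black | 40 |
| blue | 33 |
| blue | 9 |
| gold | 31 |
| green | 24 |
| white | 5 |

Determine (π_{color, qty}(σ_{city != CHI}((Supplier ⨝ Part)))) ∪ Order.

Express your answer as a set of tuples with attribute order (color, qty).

Natural join on sid: {(30, black, Nova, 1, CHI), (30, black, Nova, 1, DC), (30, gold, Lyra, 9, CHI), (30, gold, Lyra, 9, DC)}
Filtering on city != CHI leaves {(30, black, Nova, 1, DC), (30, gold, Lyra, 9, DC)}.
π[color, qty]: project onto (color, qty) → {(black, 1), (gold, 9)}
Taking the union: {(black, 1), (black, 40), (blue, 33), (blue, 9), (gold, 31), (gold, 9), (green, 24), (white, 5)}

{(black, 1), (black, 40), (blue, 33), (blue, 9), (gold, 31), (gold, 9), (green, 24), (white, 5)}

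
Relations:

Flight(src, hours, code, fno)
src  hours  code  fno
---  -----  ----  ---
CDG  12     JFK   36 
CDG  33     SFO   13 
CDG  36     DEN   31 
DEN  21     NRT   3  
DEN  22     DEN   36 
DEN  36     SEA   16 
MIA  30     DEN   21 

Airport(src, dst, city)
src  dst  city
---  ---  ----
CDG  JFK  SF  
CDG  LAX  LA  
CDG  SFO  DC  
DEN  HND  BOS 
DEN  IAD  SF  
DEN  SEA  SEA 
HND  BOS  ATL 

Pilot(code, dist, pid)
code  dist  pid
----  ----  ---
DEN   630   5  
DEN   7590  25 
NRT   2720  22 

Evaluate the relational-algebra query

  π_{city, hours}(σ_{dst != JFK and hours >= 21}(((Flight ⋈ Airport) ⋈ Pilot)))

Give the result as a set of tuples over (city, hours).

Joining Flight and Airport on src yields {(CDG, 12, JFK, 36, JFK, SF), (CDG, 12, JFK, 36, LAX, LA), (CDG, 12, JFK, 36, SFO, DC), (CDG, 33, SFO, 13, JFK, SF), (CDG, 33, SFO, 13, LAX, LA), (CDG, 33, SFO, 13, SFO, DC), (CDG, 36, DEN, 31, JFK, SF), (CDG, 36, DEN, 31, LAX, LA), (CDG, 36, DEN, 31, SFO, DC), (DEN, 21, NRT, 3, HND, BOS), (DEN, 21, NRT, 3, IAD, SF), (DEN, 21, NRT, 3, SEA, SEA), (DEN, 22, DEN, 36, HND, BOS), (DEN, 22, DEN, 36, IAD, SF), (DEN, 22, DEN, 36, SEA, SEA), (DEN, 36, SEA, 16, HND, BOS), (DEN, 36, SEA, 16, IAD, SF), (DEN, 36, SEA, 16, SEA, SEA)}.
Joining (Flight ⋈ Airport) and Pilot on code yields {(CDG, 36, DEN, 31, JFK, SF, 630, 5), (CDG, 36, DEN, 31, JFK, SF, 7590, 25), (CDG, 36, DEN, 31, LAX, LA, 630, 5), (CDG, 36, DEN, 31, LAX, LA, 7590, 25), (CDG, 36, DEN, 31, SFO, DC, 630, 5), (CDG, 36, DEN, 31, SFO, DC, 7590, 25), (DEN, 21, NRT, 3, HND, BOS, 2720, 22), (DEN, 21, NRT, 3, IAD, SF, 2720, 22), (DEN, 21, NRT, 3, SEA, SEA, 2720, 22), (DEN, 22, DEN, 36, HND, BOS, 630, 5), (DEN, 22, DEN, 36, HND, BOS, 7590, 25), (DEN, 22, DEN, 36, IAD, SF, 630, 5), (DEN, 22, DEN, 36, IAD, SF, 7590, 25), (DEN, 22, DEN, 36, SEA, SEA, 630, 5), (DEN, 22, DEN, 36, SEA, SEA, 7590, 25)}.
Filtering on dst != JFK and hours >= 21 leaves {(CDG, 36, DEN, 31, LAX, LA, 630, 5), (CDG, 36, DEN, 31, LAX, LA, 7590, 25), (CDG, 36, DEN, 31, SFO, DC, 630, 5), (CDG, 36, DEN, 31, SFO, DC, 7590, 25), (DEN, 21, NRT, 3, HND, BOS, 2720, 22), (DEN, 21, NRT, 3, IAD, SF, 2720, 22), (DEN, 21, NRT, 3, SEA, SEA, 2720, 22), (DEN, 22, DEN, 36, HND, BOS, 630, 5), (DEN, 22, DEN, 36, HND, BOS, 7590, 25), (DEN, 22, DEN, 36, IAD, SF, 630, 5), (DEN, 22, DEN, 36, IAD, SF, 7590, 25), (DEN, 22, DEN, 36, SEA, SEA, 630, 5), (DEN, 22, DEN, 36, SEA, SEA, 7590, 25)}.
π_{city, hours} gives {(BOS, 21), (BOS, 22), (DC, 36), (LA, 36), (SEA, 21), (SEA, 22), (SF, 21), (SF, 22)} (5 duplicate(s) eliminated).

{(BOS, 21), (BOS, 22), (DC, 36), (LA, 36), (SEA, 21), (SEA, 22), (SF, 21), (SF, 22)}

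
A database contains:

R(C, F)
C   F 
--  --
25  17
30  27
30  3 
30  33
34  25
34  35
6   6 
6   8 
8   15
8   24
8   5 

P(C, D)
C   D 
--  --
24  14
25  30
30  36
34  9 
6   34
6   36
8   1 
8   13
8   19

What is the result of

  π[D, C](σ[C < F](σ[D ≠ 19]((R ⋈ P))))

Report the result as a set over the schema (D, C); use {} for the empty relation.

Joining R and P on C yields {(25, 17, 30), (30, 27, 36), (30, 3, 36), (30, 33, 36), (34, 25, 9), (34, 35, 9), (6, 6, 34), (6, 6, 36), (6, 8, 34), (6, 8, 36), (8, 15, 1), (8, 15, 13), (8, 15, 19), (8, 24, 1), (8, 24, 13), (8, 24, 19), (8, 5, 1), (8, 5, 13), (8, 5, 19)}.
Filtering on D ≠ 19 leaves {(25, 17, 30), (30, 27, 36), (30, 3, 36), (30, 33, 36), (34, 25, 9), (34, 35, 9), (6, 6, 34), (6, 6, 36), (6, 8, 34), (6, 8, 36), (8, 15, 1), (8, 15, 13), (8, 24, 1), (8, 24, 13), (8, 5, 1), (8, 5, 13)}.
Filtering on C < F leaves {(30, 33, 36), (34, 35, 9), (6, 8, 34), (6, 8, 36), (8, 15, 1), (8, 15, 13), (8, 24, 1), (8, 24, 13)}.
Projecting to D, C (2 duplicate(s) eliminated): {(1, 8), (13, 8), (34, 6), (36, 30), (36, 6), (9, 34)}

{(1, 8), (13, 8), (34, 6), (36, 30), (36, 6), (9, 34)}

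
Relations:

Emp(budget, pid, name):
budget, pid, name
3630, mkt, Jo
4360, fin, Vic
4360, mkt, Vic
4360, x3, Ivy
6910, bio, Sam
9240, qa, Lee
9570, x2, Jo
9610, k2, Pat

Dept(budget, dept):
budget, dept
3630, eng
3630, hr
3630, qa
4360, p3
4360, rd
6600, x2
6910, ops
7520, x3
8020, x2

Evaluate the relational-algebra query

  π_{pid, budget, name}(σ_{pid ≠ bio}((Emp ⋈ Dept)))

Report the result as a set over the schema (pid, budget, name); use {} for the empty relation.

{(fin, 4360, Vic), (mkt, 3630, Jo), (mkt, 4360, Vic), (x3, 4360, Ivy)}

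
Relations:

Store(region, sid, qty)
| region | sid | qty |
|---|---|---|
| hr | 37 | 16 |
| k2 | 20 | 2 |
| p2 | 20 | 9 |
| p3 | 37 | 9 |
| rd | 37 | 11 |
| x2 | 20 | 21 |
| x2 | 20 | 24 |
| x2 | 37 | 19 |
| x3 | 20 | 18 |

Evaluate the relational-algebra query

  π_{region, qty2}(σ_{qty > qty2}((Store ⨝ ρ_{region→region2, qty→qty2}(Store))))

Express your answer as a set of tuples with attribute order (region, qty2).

{(hr, 11), (hr, 9), (p2, 2), (rd, 9), (x2, 11), (x2, 16), (x2, 18), (x2, 2), (x2, 21), (x2, 9), (x3, 2), (x3, 9)}

ρ[region→region2, qty→qty2]: schema becomes (region2, sid, qty2); tuples unchanged.
Natural join on sid: {(hr, 37, 16, hr, 16), (hr, 37, 16, p3, 9), (hr, 37, 16, rd, 11), (hr, 37, 16, x2, 19), (k2, 20, 2, k2, 2), (k2, 20, 2, p2, 9), (k2, 20, 2, x2, 21), (k2, 20, 2, x2, 24), (k2, 20, 2, x3, 18), (p2, 20, 9, k2, 2), (p2, 20, 9, p2, 9), (p2, 20, 9, x2, 21), (p2, 20, 9, x2, 24), (p2, 20, 9, x3, 18), (p3, 37, 9, hr, 16), (p3, 37, 9, p3, 9), (p3, 37, 9, rd, 11), (p3, 37, 9, x2, 19), (rd, 37, 11, hr, 16), (rd, 37, 11, p3, 9), (rd, 37, 11, rd, 11), (rd, 37, 11, x2, 19), (x2, 20, 21, k2, 2), (x2, 20, 21, p2, 9), (x2, 20, 21, x2, 21), (x2, 20, 21, x2, 24), (x2, 20, 21, x3, 18), (x2, 20, 24, k2, 2), (x2, 20, 24, p2, 9), (x2, 20, 24, x2, 21), (x2, 20, 24, x2, 24), (x2, 20, 24, x3, 18), (x2, 37, 19, hr, 16), (x2, 37, 19, p3, 9), (x2, 37, 19, rd, 11), (x2, 37, 19, x2, 19), (x3, 20, 18, k2, 2), (x3, 20, 18, p2, 9), (x3, 20, 18, x2, 21), (x3, 20, 18, x2, 24), (x3, 20, 18, x3, 18)}
Filtering on qty > qty2 leaves {(hr, 37, 16, p3, 9), (hr, 37, 16, rd, 11), (p2, 20, 9, k2, 2), (rd, 37, 11, p3, 9), (x2, 20, 21, k2, 2), (x2, 20, 21, p2, 9), (x2, 20, 21, x3, 18), (x2, 20, 24, k2, 2), (x2, 20, 24, p2, 9), (x2, 20, 24, x2, 21), (x2, 20, 24, x3, 18), (x2, 37, 19, hr, 16), (x2, 37, 19, p3, 9), (x2, 37, 19, rd, 11), (x3, 20, 18, k2, 2), (x3, 20, 18, p2, 9)}.
π_{region, qty2} gives {(hr, 11), (hr, 9), (p2, 2), (rd, 9), (x2, 11), (x2, 16), (x2, 18), (x2, 2), (x2, 21), (x2, 9), (x3, 2), (x3, 9)} (4 duplicate(s) eliminated).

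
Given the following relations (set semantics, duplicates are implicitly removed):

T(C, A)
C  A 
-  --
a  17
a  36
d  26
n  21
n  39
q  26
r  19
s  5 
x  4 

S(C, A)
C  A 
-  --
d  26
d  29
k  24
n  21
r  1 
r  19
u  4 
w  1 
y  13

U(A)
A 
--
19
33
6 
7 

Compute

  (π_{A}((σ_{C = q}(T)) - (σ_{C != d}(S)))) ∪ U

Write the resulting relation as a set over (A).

{19, 26, 33, 6, 7}

σ[C = q]: keep tuples satisfying C = q → {(q, 26)}
σ[C != d]: keep tuples satisfying C != d → {(k, 24), (n, 21), (r, 1), (r, 19), (u, 4), (w, 1), (y, 13)}
Difference: {(q, 26)} with {(k, 24), (n, 21), (r, 1), (r, 19), (u, 4), (w, 1), (y, 13)} → {(q, 26)}
π[A]: project onto (A) → {26}
Union: {26} with {19, 33, 6, 7} → {19, 26, 33, 6, 7}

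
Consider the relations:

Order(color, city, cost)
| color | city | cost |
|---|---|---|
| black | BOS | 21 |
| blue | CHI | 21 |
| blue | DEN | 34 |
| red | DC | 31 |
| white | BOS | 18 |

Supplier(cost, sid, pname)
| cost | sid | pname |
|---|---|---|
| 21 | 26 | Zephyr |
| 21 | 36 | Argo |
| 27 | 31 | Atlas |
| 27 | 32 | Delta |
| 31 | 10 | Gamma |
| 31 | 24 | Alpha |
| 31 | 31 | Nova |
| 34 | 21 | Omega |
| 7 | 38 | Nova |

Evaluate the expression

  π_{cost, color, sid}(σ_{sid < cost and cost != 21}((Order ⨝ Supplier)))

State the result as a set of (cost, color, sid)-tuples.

Order ⋈ Supplier (natural join on cost): {(black, BOS, 21, 26, Zephyr), (black, BOS, 21, 36, Argo), (blue, CHI, 21, 26, Zephyr), (blue, CHI, 21, 36, Argo), (blue, DEN, 34, 21, Omega), (red, DC, 31, 10, Gamma), (red, DC, 31, 24, Alpha), (red, DC, 31, 31, Nova)}
σ[sid < cost and cost != 21]: keep tuples satisfying sid < cost and cost != 21 → {(blue, DEN, 34, 21, Omega), (red, DC, 31, 10, Gamma), (red, DC, 31, 24, Alpha)}
Keep only column(s) cost, color, sid: {(31, red, 10), (31, red, 24), (34, blue, 21)}

{(31, red, 10), (31, red, 24), (34, blue, 21)}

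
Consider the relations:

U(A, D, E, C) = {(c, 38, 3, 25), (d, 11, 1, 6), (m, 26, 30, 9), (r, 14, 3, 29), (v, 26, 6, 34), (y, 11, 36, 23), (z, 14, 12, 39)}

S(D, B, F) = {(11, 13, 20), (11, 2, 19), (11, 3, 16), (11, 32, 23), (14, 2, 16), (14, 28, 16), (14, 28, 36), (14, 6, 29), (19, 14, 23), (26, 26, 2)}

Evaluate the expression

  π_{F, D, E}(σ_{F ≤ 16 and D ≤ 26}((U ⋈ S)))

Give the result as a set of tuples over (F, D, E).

Joining U and S on D yields {(d, 11, 1, 6, 13, 20), (d, 11, 1, 6, 2, 19), (d, 11, 1, 6, 3, 16), (d, 11, 1, 6, 32, 23), (m, 26, 30, 9, 26, 2), (r, 14, 3, 29, 2, 16), (r, 14, 3, 29, 28, 16), (r, 14, 3, 29, 28, 36), (r, 14, 3, 29, 6, 29), (v, 26, 6, 34, 26, 2), (y, 11, 36, 23, 13, 20), (y, 11, 36, 23, 2, 19), (y, 11, 36, 23, 3, 16), (y, 11, 36, 23, 32, 23), (z, 14, 12, 39, 2, 16), (z, 14, 12, 39, 28, 16), (z, 14, 12, 39, 28, 36), (z, 14, 12, 39, 6, 29)}.
Filtering on F ≤ 16 and D ≤ 26 leaves {(d, 11, 1, 6, 3, 16), (m, 26, 30, 9, 26, 2), (r, 14, 3, 29, 2, 16), (r, 14, 3, 29, 28, 16), (v, 26, 6, 34, 26, 2), (y, 11, 36, 23, 3, 16), (z, 14, 12, 39, 2, 16), (z, 14, 12, 39, 28, 16)}.
π_{F, D, E} gives {(16, 11, 1), (16, 11, 36), (16, 14, 12), (16, 14, 3), (2, 26, 30), (2, 26, 6)} (2 duplicate(s) eliminated).

{(16, 11, 1), (16, 11, 36), (16, 14, 12), (16, 14, 3), (2, 26, 30), (2, 26, 6)}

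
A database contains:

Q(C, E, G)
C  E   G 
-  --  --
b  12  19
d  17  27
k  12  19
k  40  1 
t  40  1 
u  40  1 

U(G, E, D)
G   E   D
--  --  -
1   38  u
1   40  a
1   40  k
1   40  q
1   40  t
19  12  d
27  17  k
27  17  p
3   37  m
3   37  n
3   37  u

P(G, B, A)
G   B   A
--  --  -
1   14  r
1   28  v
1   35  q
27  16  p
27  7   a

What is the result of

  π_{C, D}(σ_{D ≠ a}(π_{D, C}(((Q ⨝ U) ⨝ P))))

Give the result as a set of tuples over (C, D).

{(d, k), (d, p), (k, k), (k, q), (k, t), (t, k), (t, q), (t, t), (u, k), (u, q), (u, t)}

Q ⋈ U (natural join on E, G): {(b, 12, 19, d), (d, 17, 27, k), (d, 17, 27, p), (k, 12, 19, d), (k, 40, 1, a), (k, 40, 1, k), (k, 40, 1, q), (k, 40, 1, t), (t, 40, 1, a), (t, 40, 1, k), (t, 40, 1, q), (t, 40, 1, t), (u, 40, 1, a), (u, 40, 1, k), (u, 40, 1, q), (u, 40, 1, t)}
(Q ⨝ U) ⋈ P (natural join on G): {(d, 17, 27, k, 16, p), (d, 17, 27, k, 7, a), (d, 17, 27, p, 16, p), (d, 17, 27, p, 7, a), (k, 40, 1, a, 14, r), (k, 40, 1, a, 28, v), (k, 40, 1, a, 35, q), (k, 40, 1, k, 14, r), (k, 40, 1, k, 28, v), (k, 40, 1, k, 35, q), (k, 40, 1, q, 14, r), (k, 40, 1, q, 28, v), (k, 40, 1, q, 35, q), (k, 40, 1, t, 14, r), (k, 40, 1, t, 28, v), (k, 40, 1, t, 35, q), (t, 40, 1, a, 14, r), (t, 40, 1, a, 28, v), (t, 40, 1, a, 35, q), (t, 40, 1, k, 14, r), (t, 40, 1, k, 28, v), (t, 40, 1, k, 35, q), (t, 40, 1, q, 14, r), (t, 40, 1, q, 28, v), (t, 40, 1, q, 35, q), (t, 40, 1, t, 14, r), (t, 40, 1, t, 28, v), (t, 40, 1, t, 35, q), (u, 40, 1, a, 14, r), (u, 40, 1, a, 28, v), (u, 40, 1, a, 35, q), (u, 40, 1, k, 14, r), (u, 40, 1, k, 28, v), (u, 40, 1, k, 35, q), (u, 40, 1, q, 14, r), (u, 40, 1, q, 28, v), (u, 40, 1, q, 35, q), (u, 40, 1, t, 14, r), (u, 40, 1, t, 28, v), (u, 40, 1, t, 35, q)}
Keep only column(s) D, C (26 duplicate(s) eliminated): {(a, k), (a, t), (a, u), (k, d), (k, k), (k, t), (k, u), (p, d), (q, k), (q, t), (q, u), (t, k), (t, t), (t, u)}
σ[D ≠ a]: keep tuples satisfying D ≠ a → {(k, d), (k, k), (k, t), (k, u), (p, d), (q, k), (q, t), (q, u), (t, k), (t, t), (t, u)}
Keep only column(s) C, D: {(d, k), (d, p), (k, k), (k, q), (k, t), (t, k), (t, q), (t, t), (u, k), (u, q), (u, t)}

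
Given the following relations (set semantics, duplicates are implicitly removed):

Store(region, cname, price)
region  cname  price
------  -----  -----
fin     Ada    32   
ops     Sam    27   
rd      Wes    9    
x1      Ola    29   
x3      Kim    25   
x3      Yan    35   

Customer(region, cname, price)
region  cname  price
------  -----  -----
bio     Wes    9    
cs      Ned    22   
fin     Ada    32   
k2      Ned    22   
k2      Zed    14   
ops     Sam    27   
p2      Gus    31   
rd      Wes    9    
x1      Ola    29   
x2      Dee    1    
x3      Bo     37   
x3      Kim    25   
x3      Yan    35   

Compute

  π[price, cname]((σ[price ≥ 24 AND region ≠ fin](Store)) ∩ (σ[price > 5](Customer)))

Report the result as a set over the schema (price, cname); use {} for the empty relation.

{(25, Kim), (27, Sam), (29, Ola), (35, Yan)}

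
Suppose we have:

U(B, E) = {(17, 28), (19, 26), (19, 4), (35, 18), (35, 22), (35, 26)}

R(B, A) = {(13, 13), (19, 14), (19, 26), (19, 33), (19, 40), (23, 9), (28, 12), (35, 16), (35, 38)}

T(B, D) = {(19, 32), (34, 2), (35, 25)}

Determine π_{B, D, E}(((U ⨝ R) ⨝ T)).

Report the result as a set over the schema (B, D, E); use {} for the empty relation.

U ⋈ R (natural join on B): {(19, 26, 14), (19, 26, 26), (19, 26, 33), (19, 26, 40), (19, 4, 14), (19, 4, 26), (19, 4, 33), (19, 4, 40), (35, 18, 16), (35, 18, 38), (35, 22, 16), (35, 22, 38), (35, 26, 16), (35, 26, 38)}
(U ⨝ R) ⋈ T (natural join on B): {(19, 26, 14, 32), (19, 26, 26, 32), (19, 26, 33, 32), (19, 26, 40, 32), (19, 4, 14, 32), (19, 4, 26, 32), (19, 4, 33, 32), (19, 4, 40, 32), (35, 18, 16, 25), (35, 18, 38, 25), (35, 22, 16, 25), (35, 22, 38, 25), (35, 26, 16, 25), (35, 26, 38, 25)}
Projecting to B, D, E (9 duplicate(s) eliminated): {(19, 32, 26), (19, 32, 4), (35, 25, 18), (35, 25, 22), (35, 25, 26)}

{(19, 32, 26), (19, 32, 4), (35, 25, 18), (35, 25, 22), (35, 25, 26)}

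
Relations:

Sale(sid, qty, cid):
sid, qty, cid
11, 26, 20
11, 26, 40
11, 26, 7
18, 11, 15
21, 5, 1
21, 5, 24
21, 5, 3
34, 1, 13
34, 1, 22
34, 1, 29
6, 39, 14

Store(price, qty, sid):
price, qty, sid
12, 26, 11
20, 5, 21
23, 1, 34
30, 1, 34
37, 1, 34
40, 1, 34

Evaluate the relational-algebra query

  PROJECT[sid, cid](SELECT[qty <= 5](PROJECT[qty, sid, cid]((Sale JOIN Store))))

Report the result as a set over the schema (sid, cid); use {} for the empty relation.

{(21, 1), (21, 24), (21, 3), (34, 13), (34, 22), (34, 29)}

Sale ⋈ Store (natural join on sid, qty): {(11, 26, 20, 12), (11, 26, 40, 12), (11, 26, 7, 12), (21, 5, 1, 20), (21, 5, 24, 20), (21, 5, 3, 20), (34, 1, 13, 23), (34, 1, 13, 30), (34, 1, 13, 37), (34, 1, 13, 40), (34, 1, 22, 23), (34, 1, 22, 30), (34, 1, 22, 37), (34, 1, 22, 40), (34, 1, 29, 23), (34, 1, 29, 30), (34, 1, 29, 37), (34, 1, 29, 40)}
Keep only column(s) qty, sid, cid (9 duplicate(s) eliminated): {(1, 34, 13), (1, 34, 22), (1, 34, 29), (26, 11, 20), (26, 11, 40), (26, 11, 7), (5, 21, 1), (5, 21, 24), (5, 21, 3)}
Filtering on qty <= 5 leaves {(1, 34, 13), (1, 34, 22), (1, 34, 29), (5, 21, 1), (5, 21, 24), (5, 21, 3)}.
Keep only column(s) sid, cid: {(21, 1), (21, 24), (21, 3), (34, 13), (34, 22), (34, 29)}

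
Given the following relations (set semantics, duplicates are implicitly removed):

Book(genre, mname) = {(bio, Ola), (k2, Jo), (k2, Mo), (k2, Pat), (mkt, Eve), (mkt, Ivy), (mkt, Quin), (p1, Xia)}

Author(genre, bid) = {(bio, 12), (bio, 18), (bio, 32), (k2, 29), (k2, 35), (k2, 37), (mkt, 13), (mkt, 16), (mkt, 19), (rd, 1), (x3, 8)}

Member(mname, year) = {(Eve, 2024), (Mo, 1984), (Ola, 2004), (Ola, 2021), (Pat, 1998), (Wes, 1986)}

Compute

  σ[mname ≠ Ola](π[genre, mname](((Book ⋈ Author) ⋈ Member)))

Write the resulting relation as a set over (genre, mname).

Book ⋈ Author (natural join on genre): {(bio, Ola, 12), (bio, Ola, 18), (bio, Ola, 32), (k2, Jo, 29), (k2, Jo, 35), (k2, Jo, 37), (k2, Mo, 29), (k2, Mo, 35), (k2, Mo, 37), (k2, Pat, 29), (k2, Pat, 35), (k2, Pat, 37), (mkt, Eve, 13), (mkt, Eve, 16), (mkt, Eve, 19), (mkt, Ivy, 13), (mkt, Ivy, 16), (mkt, Ivy, 19), (mkt, Quin, 13), (mkt, Quin, 16), (mkt, Quin, 19)}
(Book ⋈ Author) ⋈ Member (natural join on mname): {(bio, Ola, 12, 2004), (bio, Ola, 12, 2021), (bio, Ola, 18, 2004), (bio, Ola, 18, 2021), (bio, Ola, 32, 2004), (bio, Ola, 32, 2021), (k2, Mo, 29, 1984), (k2, Mo, 35, 1984), (k2, Mo, 37, 1984), (k2, Pat, 29, 1998), (k2, Pat, 35, 1998), (k2, Pat, 37, 1998), (mkt, Eve, 13, 2024), (mkt, Eve, 16, 2024), (mkt, Eve, 19, 2024)}
π_{genre, mname} gives {(bio, Ola), (k2, Mo), (k2, Pat), (mkt, Eve)} (11 duplicate(s) eliminated).
Apply σ_{mname ≠ Ola}; surviving tuples: {(k2, Mo), (k2, Pat), (mkt, Eve)}

{(k2, Mo), (k2, Pat), (mkt, Eve)}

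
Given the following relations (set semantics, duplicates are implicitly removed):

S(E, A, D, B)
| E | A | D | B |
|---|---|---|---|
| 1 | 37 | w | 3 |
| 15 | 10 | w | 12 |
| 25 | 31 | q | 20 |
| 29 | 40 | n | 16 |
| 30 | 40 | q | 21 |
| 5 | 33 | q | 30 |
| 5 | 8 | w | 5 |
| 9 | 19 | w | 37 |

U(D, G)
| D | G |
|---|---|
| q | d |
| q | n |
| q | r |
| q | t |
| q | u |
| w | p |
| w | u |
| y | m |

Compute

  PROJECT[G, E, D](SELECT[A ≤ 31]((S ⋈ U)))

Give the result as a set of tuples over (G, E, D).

S ⋈ U (natural join on D): {(1, 37, w, 3, p), (1, 37, w, 3, u), (15, 10, w, 12, p), (15, 10, w, 12, u), (25, 31, q, 20, d), (25, 31, q, 20, n), (25, 31, q, 20, r), (25, 31, q, 20, t), (25, 31, q, 20, u), (30, 40, q, 21, d), (30, 40, q, 21, n), (30, 40, q, 21, r), (30, 40, q, 21, t), (30, 40, q, 21, u), (5, 33, q, 30, d), (5, 33, q, 30, n), (5, 33, q, 30, r), (5, 33, q, 30, t), (5, 33, q, 30, u), (5, 8, w, 5, p), (5, 8, w, 5, u), (9, 19, w, 37, p), (9, 19, w, 37, u)}
Filtering on A ≤ 31 leaves {(15, 10, w, 12, p), (15, 10, w, 12, u), (25, 31, q, 20, d), (25, 31, q, 20, n), (25, 31, q, 20, r), (25, 31, q, 20, t), (25, 31, q, 20, u), (5, 8, w, 5, p), (5, 8, w, 5, u), (9, 19, w, 37, p), (9, 19, w, 37, u)}.
π_{G, E, D} gives {(d, 25, q), (n, 25, q), (p, 15, w), (p, 5, w), (p, 9, w), (r, 25, q), (t, 25, q), (u, 15, w), (u, 25, q), (u, 5, w), (u, 9, w)}.

{(d, 25, q), (n, 25, q), (p, 15, w), (p, 5, w), (p, 9, w), (r, 25, q), (t, 25, q), (u, 15, w), (u, 25, q), (u, 5, w), (u, 9, w)}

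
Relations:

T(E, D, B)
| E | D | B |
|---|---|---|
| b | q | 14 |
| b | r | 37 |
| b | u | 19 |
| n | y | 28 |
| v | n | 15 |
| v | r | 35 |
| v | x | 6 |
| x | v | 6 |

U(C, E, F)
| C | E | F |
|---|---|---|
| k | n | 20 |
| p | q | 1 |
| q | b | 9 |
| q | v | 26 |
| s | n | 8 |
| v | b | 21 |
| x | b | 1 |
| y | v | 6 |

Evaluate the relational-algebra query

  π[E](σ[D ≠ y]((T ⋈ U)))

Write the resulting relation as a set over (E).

Natural join on E: {(b, q, 14, q, 9), (b, q, 14, v, 21), (b, q, 14, x, 1), (b, r, 37, q, 9), (b, r, 37, v, 21), (b, r, 37, x, 1), (b, u, 19, q, 9), (b, u, 19, v, 21), (b, u, 19, x, 1), (n, y, 28, k, 20), (n, y, 28, s, 8), (v, n, 15, q, 26), (v, n, 15, y, 6), (v, r, 35, q, 26), (v, r, 35, y, 6), (v, x, 6, q, 26), (v, x, 6, y, 6)}
σ[D ≠ y]: keep tuples satisfying D ≠ y → {(b, q, 14, q, 9), (b, q, 14, v, 21), (b, q, 14, x, 1), (b, r, 37, q, 9), (b, r, 37, v, 21), (b, r, 37, x, 1), (b, u, 19, q, 9), (b, u, 19, v, 21), (b, u, 19, x, 1), (v, n, 15, q, 26), (v, n, 15, y, 6), (v, r, 35, q, 26), (v, r, 35, y, 6), (v, x, 6, q, 26), (v, x, 6, y, 6)}
π_{E} gives {b, v} (13 duplicate(s) eliminated).

{b, v}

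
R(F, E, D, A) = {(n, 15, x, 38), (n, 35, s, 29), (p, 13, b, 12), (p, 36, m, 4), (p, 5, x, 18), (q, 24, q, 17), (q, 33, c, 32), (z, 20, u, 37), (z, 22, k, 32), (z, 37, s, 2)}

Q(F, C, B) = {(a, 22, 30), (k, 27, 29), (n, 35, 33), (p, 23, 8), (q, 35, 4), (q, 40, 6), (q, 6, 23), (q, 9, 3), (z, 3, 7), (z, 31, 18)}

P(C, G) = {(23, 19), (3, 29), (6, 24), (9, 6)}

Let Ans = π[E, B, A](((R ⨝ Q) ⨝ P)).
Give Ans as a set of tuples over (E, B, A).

{(13, 8, 12), (20, 7, 37), (22, 7, 32), (24, 23, 17), (24, 3, 17), (33, 23, 32), (33, 3, 32), (36, 8, 4), (37, 7, 2), (5, 8, 18)}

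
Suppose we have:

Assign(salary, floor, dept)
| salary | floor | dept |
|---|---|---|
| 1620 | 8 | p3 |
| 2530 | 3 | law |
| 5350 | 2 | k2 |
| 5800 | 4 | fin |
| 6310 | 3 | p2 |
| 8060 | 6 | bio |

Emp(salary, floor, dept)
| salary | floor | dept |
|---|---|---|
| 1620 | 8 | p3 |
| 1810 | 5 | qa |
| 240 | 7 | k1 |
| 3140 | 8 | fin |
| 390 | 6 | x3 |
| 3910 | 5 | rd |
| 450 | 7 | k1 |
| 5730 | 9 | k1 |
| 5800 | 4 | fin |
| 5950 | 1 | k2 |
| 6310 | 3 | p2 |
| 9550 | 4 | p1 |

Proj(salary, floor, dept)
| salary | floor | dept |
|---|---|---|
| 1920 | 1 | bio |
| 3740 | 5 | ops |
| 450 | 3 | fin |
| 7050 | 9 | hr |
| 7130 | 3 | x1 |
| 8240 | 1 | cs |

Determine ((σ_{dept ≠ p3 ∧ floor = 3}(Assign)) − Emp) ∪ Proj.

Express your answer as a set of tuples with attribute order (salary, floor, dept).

Filtering on dept ≠ p3 ∧ floor = 3 leaves {(2530, 3, law), (6310, 3, p2)}.
Difference: {(2530, 3, law), (6310, 3, p2)} with {(1620, 8, p3), (1810, 5, qa), (240, 7, k1), (3140, 8, fin), (390, 6, x3), (3910, 5, rd), (450, 7, k1), (5730, 9, k1), (5800, 4, fin), (5950, 1, k2), (6310, 3, p2), (9550, 4, p1)} → {(2530, 3, law)}
Union: {(2530, 3, law)} with {(1920, 1, bio), (3740, 5, ops), (450, 3, fin), (7050, 9, hr), (7130, 3, x1), (8240, 1, cs)} → {(1920, 1, bio), (2530, 3, law), (3740, 5, ops), (450, 3, fin), (7050, 9, hr), (7130, 3, x1), (8240, 1, cs)}

{(1920, 1, bio), (2530, 3, law), (3740, 5, ops), (450, 3, fin), (7050, 9, hr), (7130, 3, x1), (8240, 1, cs)}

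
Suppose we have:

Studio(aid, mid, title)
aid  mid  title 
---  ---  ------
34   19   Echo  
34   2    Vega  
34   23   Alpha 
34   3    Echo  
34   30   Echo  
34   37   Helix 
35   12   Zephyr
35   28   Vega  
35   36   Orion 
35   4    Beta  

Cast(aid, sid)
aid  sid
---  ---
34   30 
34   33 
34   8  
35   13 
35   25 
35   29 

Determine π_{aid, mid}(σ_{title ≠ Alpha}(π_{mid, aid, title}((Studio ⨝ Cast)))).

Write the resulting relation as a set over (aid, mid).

{(34, 19), (34, 2), (34, 3), (34, 30), (34, 37), (35, 12), (35, 28), (35, 36), (35, 4)}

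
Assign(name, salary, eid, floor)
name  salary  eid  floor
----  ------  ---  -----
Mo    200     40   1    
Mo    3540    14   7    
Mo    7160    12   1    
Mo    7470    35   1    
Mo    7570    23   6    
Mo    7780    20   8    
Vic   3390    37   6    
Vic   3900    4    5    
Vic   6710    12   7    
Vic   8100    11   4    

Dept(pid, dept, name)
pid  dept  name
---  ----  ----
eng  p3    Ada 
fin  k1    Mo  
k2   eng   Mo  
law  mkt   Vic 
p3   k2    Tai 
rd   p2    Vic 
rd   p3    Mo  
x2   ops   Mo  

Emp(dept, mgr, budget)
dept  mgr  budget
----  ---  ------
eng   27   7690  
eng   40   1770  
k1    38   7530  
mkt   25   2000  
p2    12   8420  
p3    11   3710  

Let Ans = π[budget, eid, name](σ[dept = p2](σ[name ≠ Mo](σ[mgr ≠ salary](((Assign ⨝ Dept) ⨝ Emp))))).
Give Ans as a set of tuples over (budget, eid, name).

{(8420, 11, Vic), (8420, 12, Vic), (8420, 37, Vic), (8420, 4, Vic)}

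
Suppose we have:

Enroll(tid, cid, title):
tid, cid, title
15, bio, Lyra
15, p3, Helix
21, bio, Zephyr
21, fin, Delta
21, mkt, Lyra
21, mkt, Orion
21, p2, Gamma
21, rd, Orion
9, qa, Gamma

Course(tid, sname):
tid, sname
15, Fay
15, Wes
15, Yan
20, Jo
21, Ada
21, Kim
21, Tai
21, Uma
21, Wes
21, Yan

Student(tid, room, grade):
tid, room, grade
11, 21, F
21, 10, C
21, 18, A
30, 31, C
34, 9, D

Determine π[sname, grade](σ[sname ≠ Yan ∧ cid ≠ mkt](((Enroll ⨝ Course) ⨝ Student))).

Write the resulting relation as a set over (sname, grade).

{(Ada, A), (Ada, C), (Kim, A), (Kim, C), (Tai, A), (Tai, C), (Uma, A), (Uma, C), (Wes, A), (Wes, C)}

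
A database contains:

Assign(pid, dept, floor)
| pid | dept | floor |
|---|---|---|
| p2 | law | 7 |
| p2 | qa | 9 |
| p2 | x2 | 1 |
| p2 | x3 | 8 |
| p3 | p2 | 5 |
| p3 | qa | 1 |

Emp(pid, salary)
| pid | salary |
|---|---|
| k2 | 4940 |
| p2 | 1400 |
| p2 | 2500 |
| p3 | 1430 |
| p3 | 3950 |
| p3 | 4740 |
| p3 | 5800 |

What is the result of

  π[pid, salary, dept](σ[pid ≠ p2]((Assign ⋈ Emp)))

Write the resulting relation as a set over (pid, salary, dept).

{(p3, 1430, p2), (p3, 1430, qa), (p3, 3950, p2), (p3, 3950, qa), (p3, 4740, p2), (p3, 4740, qa), (p3, 5800, p2), (p3, 5800, qa)}

Assign ⋈ Emp (natural join on pid): {(p2, law, 7, 1400), (p2, law, 7, 2500), (p2, qa, 9, 1400), (p2, qa, 9, 2500), (p2, x2, 1, 1400), (p2, x2, 1, 2500), (p2, x3, 8, 1400), (p2, x3, 8, 2500), (p3, p2, 5, 1430), (p3, p2, 5, 3950), (p3, p2, 5, 4740), (p3, p2, 5, 5800), (p3, qa, 1, 1430), (p3, qa, 1, 3950), (p3, qa, 1, 4740), (p3, qa, 1, 5800)}
σ[pid ≠ p2]: keep tuples satisfying pid ≠ p2 → {(p3, p2, 5, 1430), (p3, p2, 5, 3950), (p3, p2, 5, 4740), (p3, p2, 5, 5800), (p3, qa, 1, 1430), (p3, qa, 1, 3950), (p3, qa, 1, 4740), (p3, qa, 1, 5800)}
π_{pid, salary, dept} gives {(p3, 1430, p2), (p3, 1430, qa), (p3, 3950, p2), (p3, 3950, qa), (p3, 4740, p2), (p3, 4740, qa), (p3, 5800, p2), (p3, 5800, qa)}.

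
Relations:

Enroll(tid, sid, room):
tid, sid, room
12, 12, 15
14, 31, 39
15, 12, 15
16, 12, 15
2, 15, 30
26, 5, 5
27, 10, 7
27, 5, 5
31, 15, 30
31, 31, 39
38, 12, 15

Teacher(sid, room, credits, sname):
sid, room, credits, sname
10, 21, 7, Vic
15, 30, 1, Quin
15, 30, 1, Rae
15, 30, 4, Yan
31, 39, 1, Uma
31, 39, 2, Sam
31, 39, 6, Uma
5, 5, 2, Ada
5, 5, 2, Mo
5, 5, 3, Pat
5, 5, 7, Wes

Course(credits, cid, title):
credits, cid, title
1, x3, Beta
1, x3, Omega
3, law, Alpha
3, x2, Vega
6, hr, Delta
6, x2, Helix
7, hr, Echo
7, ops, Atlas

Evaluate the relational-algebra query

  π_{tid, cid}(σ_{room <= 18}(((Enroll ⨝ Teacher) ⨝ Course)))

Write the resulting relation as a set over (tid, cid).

Enroll ⋈ Teacher (natural join on sid, room): {(14, 31, 39, 1, Uma), (14, 31, 39, 2, Sam), (14, 31, 39, 6, Uma), (2, 15, 30, 1, Quin), (2, 15, 30, 1, Rae), (2, 15, 30, 4, Yan), (26, 5, 5, 2, Ada), (26, 5, 5, 2, Mo), (26, 5, 5, 3, Pat), (26, 5, 5, 7, Wes), (27, 5, 5, 2, Ada), (27, 5, 5, 2, Mo), (27, 5, 5, 3, Pat), (27, 5, 5, 7, Wes), (31, 15, 30, 1, Quin), (31, 15, 30, 1, Rae), (31, 15, 30, 4, Yan), (31, 31, 39, 1, Uma), (31, 31, 39, 2, Sam), (31, 31, 39, 6, Uma)}
(Enroll ⨝ Teacher) ⋈ Course (natural join on credits): {(14, 31, 39, 1, Uma, x3, Beta), (14, 31, 39, 1, Uma, x3, Omega), (14, 31, 39, 6, Uma, hr, Delta), (14, 31, 39, 6, Uma, x2, Helix), (2, 15, 30, 1, Quin, x3, Beta), (2, 15, 30, 1, Quin, x3, Omega), (2, 15, 30, 1, Rae, x3, Beta), (2, 15, 30, 1, Rae, x3, Omega), (26, 5, 5, 3, Pat, law, Alpha), (26, 5, 5, 3, Pat, x2, Vega), (26, 5, 5, 7, Wes, hr, Echo), (26, 5, 5, 7, Wes, ops, Atlas), (27, 5, 5, 3, Pat, law, Alpha), (27, 5, 5, 3, Pat, x2, Vega), (27, 5, 5, 7, Wes, hr, Echo), (27, 5, 5, 7, Wes, ops, Atlas), (31, 15, 30, 1, Quin, x3, Beta), (31, 15, 30, 1, Quin, x3, Omega), (31, 15, 30, 1, Rae, x3, Beta), (31, 15, 30, 1, Rae, x3, Omega), (31, 31, 39, 1, Uma, x3, Beta), (31, 31, 39, 1, Uma, x3, Omega), (31, 31, 39, 6, Uma, hr, Delta), (31, 31, 39, 6, Uma, x2, Helix)}
σ[room <= 18]: keep tuples satisfying room <= 18 → {(26, 5, 5, 3, Pat, law, Alpha), (26, 5, 5, 3, Pat, x2, Vega), (26, 5, 5, 7, Wes, hr, Echo), (26, 5, 5, 7, Wes, ops, Atlas), (27, 5, 5, 3, Pat, law, Alpha), (27, 5, 5, 3, Pat, x2, Vega), (27, 5, 5, 7, Wes, hr, Echo), (27, 5, 5, 7, Wes, ops, Atlas)}
Projecting to tid, cid: {(26, hr), (26, law), (26, ops), (26, x2), (27, hr), (27, law), (27, ops), (27, x2)}

{(26, hr), (26, law), (26, ops), (26, x2), (27, hr), (27, law), (27, ops), (27, x2)}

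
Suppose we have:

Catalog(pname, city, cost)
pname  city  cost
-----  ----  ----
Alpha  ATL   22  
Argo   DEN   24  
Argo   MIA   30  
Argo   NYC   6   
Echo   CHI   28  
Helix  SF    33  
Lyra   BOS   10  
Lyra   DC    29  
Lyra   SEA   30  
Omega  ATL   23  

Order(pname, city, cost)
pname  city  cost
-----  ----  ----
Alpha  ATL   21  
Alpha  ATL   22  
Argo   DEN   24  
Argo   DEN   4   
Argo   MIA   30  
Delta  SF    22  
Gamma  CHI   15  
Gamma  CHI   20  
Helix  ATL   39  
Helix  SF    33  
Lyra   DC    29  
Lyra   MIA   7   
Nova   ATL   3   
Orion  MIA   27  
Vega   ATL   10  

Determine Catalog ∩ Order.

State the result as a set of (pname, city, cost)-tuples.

{(Alpha, ATL, 22), (Argo, DEN, 24), (Argo, MIA, 30), (Helix, SF, 33), (Lyra, DC, 29)}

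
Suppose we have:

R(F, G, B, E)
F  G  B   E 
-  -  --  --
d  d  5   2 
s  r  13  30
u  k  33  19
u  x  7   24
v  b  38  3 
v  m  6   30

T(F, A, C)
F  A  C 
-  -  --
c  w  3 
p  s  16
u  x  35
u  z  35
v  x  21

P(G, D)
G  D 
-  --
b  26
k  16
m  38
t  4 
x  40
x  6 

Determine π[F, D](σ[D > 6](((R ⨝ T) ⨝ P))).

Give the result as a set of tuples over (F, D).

{(u, 16), (u, 40), (v, 26), (v, 38)}

Natural join on F: {(u, k, 33, 19, x, 35), (u, k, 33, 19, z, 35), (u, x, 7, 24, x, 35), (u, x, 7, 24, z, 35), (v, b, 38, 3, x, 21), (v, m, 6, 30, x, 21)}
Natural join on G: {(u, k, 33, 19, x, 35, 16), (u, k, 33, 19, z, 35, 16), (u, x, 7, 24, x, 35, 40), (u, x, 7, 24, x, 35, 6), (u, x, 7, 24, z, 35, 40), (u, x, 7, 24, z, 35, 6), (v, b, 38, 3, x, 21, 26), (v, m, 6, 30, x, 21, 38)}
Filtering on D > 6 leaves {(u, k, 33, 19, x, 35, 16), (u, k, 33, 19, z, 35, 16), (u, x, 7, 24, x, 35, 40), (u, x, 7, 24, z, 35, 40), (v, b, 38, 3, x, 21, 26), (v, m, 6, 30, x, 21, 38)}.
Keep only column(s) F, D (2 duplicate(s) eliminated): {(u, 16), (u, 40), (v, 26), (v, 38)}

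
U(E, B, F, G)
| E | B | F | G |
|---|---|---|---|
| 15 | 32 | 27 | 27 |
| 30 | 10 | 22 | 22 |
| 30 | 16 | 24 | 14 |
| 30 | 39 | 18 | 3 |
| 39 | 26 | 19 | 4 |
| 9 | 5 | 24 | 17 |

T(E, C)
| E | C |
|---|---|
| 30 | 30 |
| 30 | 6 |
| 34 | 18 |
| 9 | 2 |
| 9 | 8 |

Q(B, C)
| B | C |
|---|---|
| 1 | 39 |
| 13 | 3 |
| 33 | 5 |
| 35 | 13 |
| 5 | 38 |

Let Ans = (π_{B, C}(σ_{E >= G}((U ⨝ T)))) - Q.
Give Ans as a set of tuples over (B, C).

Joining U and T on E yields {(30, 10, 22, 22, 30), (30, 10, 22, 22, 6), (30, 16, 24, 14, 30), (30, 16, 24, 14, 6), (30, 39, 18, 3, 30), (30, 39, 18, 3, 6), (9, 5, 24, 17, 2), (9, 5, 24, 17, 8)}.
Apply σ_{E >= G}; surviving tuples: {(30, 10, 22, 22, 30), (30, 10, 22, 22, 6), (30, 16, 24, 14, 30), (30, 16, 24, 14, 6), (30, 39, 18, 3, 30), (30, 39, 18, 3, 6)}
Keep only column(s) B, C: {(10, 30), (10, 6), (16, 30), (16, 6), (39, 30), (39, 6)}
Difference: {(10, 30), (10, 6), (16, 30), (16, 6), (39, 30), (39, 6)} with {(1, 39), (13, 3), (33, 5), (35, 13), (5, 38)} → {(10, 30), (10, 6), (16, 30), (16, 6), (39, 30), (39, 6)}

{(10, 30), (10, 6), (16, 30), (16, 6), (39, 30), (39, 6)}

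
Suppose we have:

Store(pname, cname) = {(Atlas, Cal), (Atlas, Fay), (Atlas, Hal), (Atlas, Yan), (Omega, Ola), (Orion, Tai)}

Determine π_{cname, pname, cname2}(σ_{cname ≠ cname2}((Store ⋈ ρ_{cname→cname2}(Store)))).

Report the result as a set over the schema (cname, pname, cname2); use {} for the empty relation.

{(Cal, Atlas, Fay), (Cal, Atlas, Hal), (Cal, Atlas, Yan), (Fay, Atlas, Cal), (Fay, Atlas, Hal), (Fay, Atlas, Yan), (Hal, Atlas, Cal), (Hal, Atlas, Fay), (Hal, Atlas, Yan), (Yan, Atlas, Cal), (Yan, Atlas, Fay), (Yan, Atlas, Hal)}

ρ[cname→cname2]: schema becomes (pname, cname2); tuples unchanged.
Natural join on pname: {(Atlas, Cal, Cal), (Atlas, Cal, Fay), (Atlas, Cal, Hal), (Atlas, Cal, Yan), (Atlas, Fay, Cal), (Atlas, Fay, Fay), (Atlas, Fay, Hal), (Atlas, Fay, Yan), (Atlas, Hal, Cal), (Atlas, Hal, Fay), (Atlas, Hal, Hal), (Atlas, Hal, Yan), (Atlas, Yan, Cal), (Atlas, Yan, Fay), (Atlas, Yan, Hal), (Atlas, Yan, Yan), (Omega, Ola, Ola), (Orion, Tai, Tai)}
σ[cname ≠ cname2]: keep tuples satisfying cname ≠ cname2 → {(Atlas, Cal, Fay), (Atlas, Cal, Hal), (Atlas, Cal, Yan), (Atlas, Fay, Cal), (Atlas, Fay, Hal), (Atlas, Fay, Yan), (Atlas, Hal, Cal), (Atlas, Hal, Fay), (Atlas, Hal, Yan), (Atlas, Yan, Cal), (Atlas, Yan, Fay), (Atlas, Yan, Hal)}
Projecting to cname, pname, cname2: {(Cal, Atlas, Fay), (Cal, Atlas, Hal), (Cal, Atlas, Yan), (Fay, Atlas, Cal), (Fay, Atlas, Hal), (Fay, Atlas, Yan), (Hal, Atlas, Cal), (Hal, Atlas, Fay), (Hal, Atlas, Yan), (Yan, Atlas, Cal), (Yan, Atlas, Fay), (Yan, Atlas, Hal)}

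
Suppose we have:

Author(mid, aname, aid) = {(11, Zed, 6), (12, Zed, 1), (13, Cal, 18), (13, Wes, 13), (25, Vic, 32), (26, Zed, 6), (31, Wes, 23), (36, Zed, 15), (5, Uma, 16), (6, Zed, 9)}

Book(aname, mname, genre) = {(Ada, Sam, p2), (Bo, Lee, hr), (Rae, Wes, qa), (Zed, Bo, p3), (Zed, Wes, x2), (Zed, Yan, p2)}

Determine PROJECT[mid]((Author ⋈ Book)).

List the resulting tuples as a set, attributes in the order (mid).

Author ⋈ Book (natural join on aname): {(11, Zed, 6, Bo, p3), (11, Zed, 6, Wes, x2), (11, Zed, 6, Yan, p2), (12, Zed, 1, Bo, p3), (12, Zed, 1, Wes, x2), (12, Zed, 1, Yan, p2), (26, Zed, 6, Bo, p3), (26, Zed, 6, Wes, x2), (26, Zed, 6, Yan, p2), (36, Zed, 15, Bo, p3), (36, Zed, 15, Wes, x2), (36, Zed, 15, Yan, p2), (6, Zed, 9, Bo, p3), (6, Zed, 9, Wes, x2), (6, Zed, 9, Yan, p2)}
Projecting to mid (10 duplicate(s) eliminated): {11, 12, 26, 36, 6}

{11, 12, 26, 36, 6}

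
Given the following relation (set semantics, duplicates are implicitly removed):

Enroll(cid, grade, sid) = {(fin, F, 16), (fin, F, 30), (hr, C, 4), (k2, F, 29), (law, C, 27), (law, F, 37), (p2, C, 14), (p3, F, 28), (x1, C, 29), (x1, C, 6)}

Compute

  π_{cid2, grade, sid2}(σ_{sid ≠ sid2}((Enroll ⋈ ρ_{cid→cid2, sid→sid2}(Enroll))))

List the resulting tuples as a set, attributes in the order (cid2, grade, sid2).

{(fin, F, 16), (fin, F, 30), (hr, C, 4), (k2, F, 29), (law, C, 27), (law, F, 37), (p2, C, 14), (p3, F, 28), (x1, C, 29), (x1, C, 6)}

ρ[cid→cid2, sid→sid2]: schema becomes (cid2, grade, sid2); tuples unchanged.
Natural join on grade: {(fin, F, 16, fin, 16), (fin, F, 16, fin, 30), (fin, F, 16, k2, 29), (fin, F, 16, law, 37), (fin, F, 16, p3, 28), (fin, F, 30, fin, 16), (fin, F, 30, fin, 30), (fin, F, 30, k2, 29), (fin, F, 30, law, 37), (fin, F, 30, p3, 28), (hr, C, 4, hr, 4), (hr, C, 4, law, 27), (hr, C, 4, p2, 14), (hr, C, 4, x1, 29), (hr, C, 4, x1, 6), (k2, F, 29, fin, 16), (k2, F, 29, fin, 30), (k2, F, 29, k2, 29), (k2, F, 29, law, 37), (k2, F, 29, p3, 28), (law, C, 27, hr, 4), (law, C, 27, law, 27), (law, C, 27, p2, 14), (law, C, 27, x1, 29), (law, C, 27, x1, 6), (law, F, 37, fin, 16), (law, F, 37, fin, 30), (law, F, 37, k2, 29), (law, F, 37, law, 37), (law, F, 37, p3, 28), (p2, C, 14, hr, 4), (p2, C, 14, law, 27), (p2, C, 14, p2, 14), (p2, C, 14, x1, 29), (p2, C, 14, x1, 6), (p3, F, 28, fin, 16), (p3, F, 28, fin, 30), (p3, F, 28, k2, 29), (p3, F, 28, law, 37), (p3, F, 28, p3, 28), (x1, C, 29, hr, 4), (x1, C, 29, law, 27), (x1, C, 29, p2, 14), (x1, C, 29, x1, 29), (x1, C, 29, x1, 6), (x1, C, 6, hr, 4), (x1, C, 6, law, 27), (x1, C, 6, p2, 14), (x1, C, 6, x1, 29), (x1, C, 6, x1, 6)}
σ[sid ≠ sid2]: keep tuples satisfying sid ≠ sid2 → {(fin, F, 16, fin, 30), (fin, F, 16, k2, 29), (fin, F, 16, law, 37), (fin, F, 16, p3, 28), (fin, F, 30, fin, 16), (fin, F, 30, k2, 29), (fin, F, 30, law, 37), (fin, F, 30, p3, 28), (hr, C, 4, law, 27), (hr, C, 4, p2, 14), (hr, C, 4, x1, 29), (hr, C, 4, x1, 6), (k2, F, 29, fin, 16), (k2, F, 29, fin, 30), (k2, F, 29, law, 37), (k2, F, 29, p3, 28), (law, C, 27, hr, 4), (law, C, 27, p2, 14), (law, C, 27, x1, 29), (law, C, 27, x1, 6), (law, F, 37, fin, 16), (law, F, 37, fin, 30), (law, F, 37, k2, 29), (law, F, 37, p3, 28), (p2, C, 14, hr, 4), (p2, C, 14, law, 27), (p2, C, 14, x1, 29), (p2, C, 14, x1, 6), (p3, F, 28, fin, 16), (p3, F, 28, fin, 30), (p3, F, 28, k2, 29), (p3, F, 28, law, 37), (x1, C, 29, hr, 4), (x1, C, 29, law, 27), (x1, C, 29, p2, 14), (x1, C, 29, x1, 6), (x1, C, 6, hr, 4), (x1, C, 6, law, 27), (x1, C, 6, p2, 14), (x1, C, 6, x1, 29)}
Keep only column(s) cid2, grade, sid2 (30 duplicate(s) eliminated): {(fin, F, 16), (fin, F, 30), (hr, C, 4), (k2, F, 29), (law, C, 27), (law, F, 37), (p2, C, 14), (p3, F, 28), (x1, C, 29), (x1, C, 6)}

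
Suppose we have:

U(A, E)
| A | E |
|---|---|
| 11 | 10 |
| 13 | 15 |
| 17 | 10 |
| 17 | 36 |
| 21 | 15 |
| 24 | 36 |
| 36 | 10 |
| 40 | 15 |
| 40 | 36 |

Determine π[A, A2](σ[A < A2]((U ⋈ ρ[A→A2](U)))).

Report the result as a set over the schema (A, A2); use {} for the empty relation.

ρ[A→A2]: schema becomes (A2, E); tuples unchanged.
U ⋈ ρ[A→A2](U) (natural join on E): {(11, 10, 11), (11, 10, 17), (11, 10, 36), (13, 15, 13), (13, 15, 21), (13, 15, 40), (17, 10, 11), (17, 10, 17), (17, 10, 36), (17, 36, 17), (17, 36, 24), (17, 36, 40), (21, 15, 13), (21, 15, 21), (21, 15, 40), (24, 36, 17), (24, 36, 24), (24, 36, 40), (36, 10, 11), (36, 10, 17), (36, 10, 36), (40, 15, 13), (40, 15, 21), (40, 15, 40), (40, 36, 17), (40, 36, 24), (40, 36, 40)}
σ[A < A2]: keep tuples satisfying A < A2 → {(11, 10, 17), (11, 10, 36), (13, 15, 21), (13, 15, 40), (17, 10, 36), (17, 36, 24), (17, 36, 40), (21, 15, 40), (24, 36, 40)}
π[A, A2]: project onto (A, A2) → {(11, 17), (11, 36), (13, 21), (13, 40), (17, 24), (17, 36), (17, 40), (21, 40), (24, 40)}

{(11, 17), (11, 36), (13, 21), (13, 40), (17, 24), (17, 36), (17, 40), (21, 40), (24, 40)}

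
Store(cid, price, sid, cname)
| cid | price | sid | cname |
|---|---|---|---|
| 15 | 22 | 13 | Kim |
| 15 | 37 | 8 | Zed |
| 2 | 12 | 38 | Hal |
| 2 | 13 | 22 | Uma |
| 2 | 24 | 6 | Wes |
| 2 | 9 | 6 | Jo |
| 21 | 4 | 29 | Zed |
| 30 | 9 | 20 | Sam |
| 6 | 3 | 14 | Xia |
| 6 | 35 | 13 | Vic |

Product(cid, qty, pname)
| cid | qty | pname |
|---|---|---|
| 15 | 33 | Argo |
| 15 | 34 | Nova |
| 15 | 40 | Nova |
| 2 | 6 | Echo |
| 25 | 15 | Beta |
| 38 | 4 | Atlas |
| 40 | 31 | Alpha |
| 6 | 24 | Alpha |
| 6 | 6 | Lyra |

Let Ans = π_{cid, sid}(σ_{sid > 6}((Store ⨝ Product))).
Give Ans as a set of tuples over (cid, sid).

Store ⋈ Product (natural join on cid): {(15, 22, 13, Kim, 33, Argo), (15, 22, 13, Kim, 34, Nova), (15, 22, 13, Kim, 40, Nova), (15, 37, 8, Zed, 33, Argo), (15, 37, 8, Zed, 34, Nova), (15, 37, 8, Zed, 40, Nova), (2, 12, 38, Hal, 6, Echo), (2, 13, 22, Uma, 6, Echo), (2, 24, 6, Wes, 6, Echo), (2, 9, 6, Jo, 6, Echo), (6, 3, 14, Xia, 24, Alpha), (6, 3, 14, Xia, 6, Lyra), (6, 35, 13, Vic, 24, Alpha), (6, 35, 13, Vic, 6, Lyra)}
σ[sid > 6]: keep tuples satisfying sid > 6 → {(15, 22, 13, Kim, 33, Argo), (15, 22, 13, Kim, 34, Nova), (15, 22, 13, Kim, 40, Nova), (15, 37, 8, Zed, 33, Argo), (15, 37, 8, Zed, 34, Nova), (15, 37, 8, Zed, 40, Nova), (2, 12, 38, Hal, 6, Echo), (2, 13, 22, Uma, 6, Echo), (6, 3, 14, Xia, 24, Alpha), (6, 3, 14, Xia, 6, Lyra), (6, 35, 13, Vic, 24, Alpha), (6, 35, 13, Vic, 6, Lyra)}
Keep only column(s) cid, sid (6 duplicate(s) eliminated): {(15, 13), (15, 8), (2, 22), (2, 38), (6, 13), (6, 14)}

{(15, 13), (15, 8), (2, 22), (2, 38), (6, 13), (6, 14)}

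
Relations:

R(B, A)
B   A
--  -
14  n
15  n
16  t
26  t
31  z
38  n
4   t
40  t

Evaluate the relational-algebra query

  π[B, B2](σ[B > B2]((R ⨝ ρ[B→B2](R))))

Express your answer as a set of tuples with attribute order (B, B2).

{(15, 14), (16, 4), (26, 16), (26, 4), (38, 14), (38, 15), (40, 16), (40, 26), (40, 4)}

ρ[B→B2]: schema becomes (B2, A); tuples unchanged.
Joining R and ρ[B→B2](R) on A yields {(14, n, 14), (14, n, 15), (14, n, 38), (15, n, 14), (15, n, 15), (15, n, 38), (16, t, 16), (16, t, 26), (16, t, 4), (16, t, 40), (26, t, 16), (26, t, 26), (26, t, 4), (26, t, 40), (31, z, 31), (38, n, 14), (38, n, 15), (38, n, 38), (4, t, 16), (4, t, 26), (4, t, 4), (4, t, 40), (40, t, 16), (40, t, 26), (40, t, 4), (40, t, 40)}.
Selection B > B2: {(15, n, 14), (16, t, 4), (26, t, 16), (26, t, 4), (38, n, 14), (38, n, 15), (40, t, 16), (40, t, 26), (40, t, 4)}
π_{B, B2} gives {(15, 14), (16, 4), (26, 16), (26, 4), (38, 14), (38, 15), (40, 16), (40, 26), (40, 4)}.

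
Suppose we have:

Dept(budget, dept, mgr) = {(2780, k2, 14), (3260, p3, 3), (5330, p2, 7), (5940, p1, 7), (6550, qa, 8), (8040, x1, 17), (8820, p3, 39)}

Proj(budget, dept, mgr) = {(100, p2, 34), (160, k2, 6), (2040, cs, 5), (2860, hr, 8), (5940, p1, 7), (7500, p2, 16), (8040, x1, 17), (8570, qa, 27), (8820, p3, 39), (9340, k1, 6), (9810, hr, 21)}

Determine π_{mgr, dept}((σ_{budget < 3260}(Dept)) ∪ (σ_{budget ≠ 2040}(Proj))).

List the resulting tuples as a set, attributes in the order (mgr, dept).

{(14, k2), (16, p2), (17, x1), (21, hr), (27, qa), (34, p2), (39, p3), (6, k1), (6, k2), (7, p1), (8, hr)}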